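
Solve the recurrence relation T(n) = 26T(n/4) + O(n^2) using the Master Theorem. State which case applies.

Master Theorem for T(n) = 26T(n/4) + O(n^2):

a = 26, b = 4, c = 2
log_b(a) = log_4(26) = 2.3502

Case 1: c = 2 < log_4(26) = 2.3502
T(n) = O(n^(log_4 26))

For T(n) = 26T(n/4) + O(n^2): log_4(26) = 2.3502. This is Case 1 of the Master Theorem (c < log_b(a), work dominated by leaves), giving O(n^(log_4 26)).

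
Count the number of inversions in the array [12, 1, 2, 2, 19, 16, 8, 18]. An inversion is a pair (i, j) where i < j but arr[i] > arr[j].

Finding inversions in [12, 1, 2, 2, 19, 16, 8, 18]:

(0, 1): arr[0]=12 > arr[1]=1
(0, 2): arr[0]=12 > arr[2]=2
(0, 3): arr[0]=12 > arr[3]=2
(0, 6): arr[0]=12 > arr[6]=8
(4, 5): arr[4]=19 > arr[5]=16
(4, 6): arr[4]=19 > arr[6]=8
(4, 7): arr[4]=19 > arr[7]=18
(5, 6): arr[5]=16 > arr[6]=8

Total inversions: 8

The array has 8 inversion(s): (0,1), (0,2), (0,3), (0,6), (4,5), (4,6), (4,7), (5,6). Each pair (i,j) satisfies i < j and arr[i] > arr[j].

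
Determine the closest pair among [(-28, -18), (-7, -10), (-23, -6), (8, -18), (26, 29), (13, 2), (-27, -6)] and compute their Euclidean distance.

Computing all pairwise distances among 7 points:

d((-28, -18), (-7, -10)) = 22.4722
d((-28, -18), (-23, -6)) = 13.0
d((-28, -18), (8, -18)) = 36.0
d((-28, -18), (26, 29)) = 71.5891
d((-28, -18), (13, 2)) = 45.618
d((-28, -18), (-27, -6)) = 12.0416
d((-7, -10), (-23, -6)) = 16.4924
d((-7, -10), (8, -18)) = 17.0
d((-7, -10), (26, 29)) = 51.0882
d((-7, -10), (13, 2)) = 23.3238
d((-7, -10), (-27, -6)) = 20.3961
d((-23, -6), (8, -18)) = 33.2415
d((-23, -6), (26, 29)) = 60.2163
d((-23, -6), (13, 2)) = 36.8782
d((-23, -6), (-27, -6)) = 4.0 <-- minimum
d((8, -18), (26, 29)) = 50.3289
d((8, -18), (13, 2)) = 20.6155
d((8, -18), (-27, -6)) = 37.0
d((26, 29), (13, 2)) = 29.9666
d((26, 29), (-27, -6)) = 63.5138
d((13, 2), (-27, -6)) = 40.7922

Closest pair: (-23, -6) and (-27, -6) with distance 4.0

The closest pair is (-23, -6) and (-27, -6) with Euclidean distance 4.0. For 7 points, brute-force pairwise comparison is shown above. For large n, the divide-and-conquer algorithm (sort by x, recurse on halves, check the dividing strip) achieves O(n log n).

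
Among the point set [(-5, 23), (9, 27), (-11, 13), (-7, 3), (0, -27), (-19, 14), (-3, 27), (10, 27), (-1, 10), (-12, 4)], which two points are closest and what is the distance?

Computing all pairwise distances among 10 points:

d((-5, 23), (9, 27)) = 14.5602
d((-5, 23), (-11, 13)) = 11.6619
d((-5, 23), (-7, 3)) = 20.0998
d((-5, 23), (0, -27)) = 50.2494
d((-5, 23), (-19, 14)) = 16.6433
d((-5, 23), (-3, 27)) = 4.4721
d((-5, 23), (10, 27)) = 15.5242
d((-5, 23), (-1, 10)) = 13.6015
d((-5, 23), (-12, 4)) = 20.2485
d((9, 27), (-11, 13)) = 24.4131
d((9, 27), (-7, 3)) = 28.8444
d((9, 27), (0, -27)) = 54.7449
d((9, 27), (-19, 14)) = 30.8707
d((9, 27), (-3, 27)) = 12.0
d((9, 27), (10, 27)) = 1.0 <-- minimum
d((9, 27), (-1, 10)) = 19.7231
d((9, 27), (-12, 4)) = 31.1448
d((-11, 13), (-7, 3)) = 10.7703
d((-11, 13), (0, -27)) = 41.4849
d((-11, 13), (-19, 14)) = 8.0623
d((-11, 13), (-3, 27)) = 16.1245
d((-11, 13), (10, 27)) = 25.2389
d((-11, 13), (-1, 10)) = 10.4403
d((-11, 13), (-12, 4)) = 9.0554
d((-7, 3), (0, -27)) = 30.8058
d((-7, 3), (-19, 14)) = 16.2788
d((-7, 3), (-3, 27)) = 24.3311
d((-7, 3), (10, 27)) = 29.4109
d((-7, 3), (-1, 10)) = 9.2195
d((-7, 3), (-12, 4)) = 5.099
d((0, -27), (-19, 14)) = 45.1885
d((0, -27), (-3, 27)) = 54.0833
d((0, -27), (10, 27)) = 54.9181
d((0, -27), (-1, 10)) = 37.0135
d((0, -27), (-12, 4)) = 33.2415
d((-19, 14), (-3, 27)) = 20.6155
d((-19, 14), (10, 27)) = 31.7805
d((-19, 14), (-1, 10)) = 18.4391
d((-19, 14), (-12, 4)) = 12.2066
d((-3, 27), (10, 27)) = 13.0
d((-3, 27), (-1, 10)) = 17.1172
d((-3, 27), (-12, 4)) = 24.6982
d((10, 27), (-1, 10)) = 20.2485
d((10, 27), (-12, 4)) = 31.8277
d((-1, 10), (-12, 4)) = 12.53

Closest pair: (9, 27) and (10, 27) with distance 1.0

The closest pair is (9, 27) and (10, 27) with Euclidean distance 1.0. For 10 points, brute-force pairwise comparison is shown above. For large n, the divide-and-conquer algorithm (sort by x, recurse on halves, check the dividing strip) achieves O(n log n).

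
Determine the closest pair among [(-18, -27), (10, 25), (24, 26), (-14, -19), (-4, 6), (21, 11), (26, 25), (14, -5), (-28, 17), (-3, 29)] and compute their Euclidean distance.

Computing all pairwise distances among 10 points:

d((-18, -27), (10, 25)) = 59.0593
d((-18, -27), (24, 26)) = 67.624
d((-18, -27), (-14, -19)) = 8.9443
d((-18, -27), (-4, 6)) = 35.8469
d((-18, -27), (21, 11)) = 54.4518
d((-18, -27), (26, 25)) = 68.1175
d((-18, -27), (14, -5)) = 38.833
d((-18, -27), (-28, 17)) = 45.1221
d((-18, -27), (-3, 29)) = 57.9741
d((10, 25), (24, 26)) = 14.0357
d((10, 25), (-14, -19)) = 50.1199
d((10, 25), (-4, 6)) = 23.6008
d((10, 25), (21, 11)) = 17.8045
d((10, 25), (26, 25)) = 16.0
d((10, 25), (14, -5)) = 30.2655
d((10, 25), (-28, 17)) = 38.833
d((10, 25), (-3, 29)) = 13.6015
d((24, 26), (-14, -19)) = 58.8982
d((24, 26), (-4, 6)) = 34.4093
d((24, 26), (21, 11)) = 15.2971
d((24, 26), (26, 25)) = 2.2361 <-- minimum
d((24, 26), (14, -5)) = 32.573
d((24, 26), (-28, 17)) = 52.7731
d((24, 26), (-3, 29)) = 27.1662
d((-14, -19), (-4, 6)) = 26.9258
d((-14, -19), (21, 11)) = 46.0977
d((-14, -19), (26, 25)) = 59.4643
d((-14, -19), (14, -5)) = 31.305
d((-14, -19), (-28, 17)) = 38.6264
d((-14, -19), (-3, 29)) = 49.2443
d((-4, 6), (21, 11)) = 25.4951
d((-4, 6), (26, 25)) = 35.5106
d((-4, 6), (14, -5)) = 21.095
d((-4, 6), (-28, 17)) = 26.4008
d((-4, 6), (-3, 29)) = 23.0217
d((21, 11), (26, 25)) = 14.8661
d((21, 11), (14, -5)) = 17.4642
d((21, 11), (-28, 17)) = 49.366
d((21, 11), (-3, 29)) = 30.0
d((26, 25), (14, -5)) = 32.311
d((26, 25), (-28, 17)) = 54.5894
d((26, 25), (-3, 29)) = 29.2746
d((14, -5), (-28, 17)) = 47.4131
d((14, -5), (-3, 29)) = 38.0132
d((-28, 17), (-3, 29)) = 27.7308

Closest pair: (24, 26) and (26, 25) with distance 2.2361

The closest pair is (24, 26) and (26, 25) with Euclidean distance 2.2361. For 10 points, brute-force pairwise comparison is shown above. For large n, the divide-and-conquer algorithm (sort by x, recurse on halves, check the dividing strip) achieves O(n log n).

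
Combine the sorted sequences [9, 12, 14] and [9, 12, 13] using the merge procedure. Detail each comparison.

Merging process:

Compare 9 vs 9: take 9 from left. Merged: [9]
Compare 12 vs 9: take 9 from right. Merged: [9, 9]
Compare 12 vs 12: take 12 from left. Merged: [9, 9, 12]
Compare 14 vs 12: take 12 from right. Merged: [9, 9, 12, 12]
Compare 14 vs 13: take 13 from right. Merged: [9, 9, 12, 12, 13]
Append remaining from left: [14]. Merged: [9, 9, 12, 12, 13, 14]

Final merged array: [9, 9, 12, 12, 13, 14]
Total comparisons: 5

The merged array is [9, 9, 12, 12, 13, 14], requiring 5 comparisons. The merge step runs in O(n) time where n is the total number of elements.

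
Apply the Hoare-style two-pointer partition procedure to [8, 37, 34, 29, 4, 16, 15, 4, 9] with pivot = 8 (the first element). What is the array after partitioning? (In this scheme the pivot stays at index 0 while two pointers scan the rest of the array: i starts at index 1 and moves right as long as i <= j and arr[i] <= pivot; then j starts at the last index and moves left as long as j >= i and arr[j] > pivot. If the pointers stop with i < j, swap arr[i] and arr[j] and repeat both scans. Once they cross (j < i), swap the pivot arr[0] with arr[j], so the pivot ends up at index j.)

Hoare-style two-pointer partition with pivot = 8:

Initial array: [8, 37, 34, 29, 4, 16, 15, 4, 9]

Pointers start at i = 1, j = 8.
i stops at index 1 (arr[1]=37 > 8), j stops at index 7 (arr[7]=4 <= 8): swap arr[1] and arr[7], array becomes [8, 4, 34, 29, 4, 16, 15, 37, 9]
i stops at index 2 (arr[2]=34 > 8), j stops at index 4 (arr[4]=4 <= 8): swap arr[2] and arr[4], array becomes [8, 4, 4, 29, 34, 16, 15, 37, 9]
i ends at 3, j ends at 2: the pointers have crossed (j < i), so scanning stops.

Swap pivot arr[0] with arr[2] to place pivot at position 2: [4, 4, 8, 29, 34, 16, 15, 37, 9]
Pivot position: 2

After partitioning with pivot 8, the array becomes [4, 4, 8, 29, 34, 16, 15, 37, 9]. The pivot is placed at index 2. All elements to the left of the pivot are <= 8, and all elements to the right are > 8.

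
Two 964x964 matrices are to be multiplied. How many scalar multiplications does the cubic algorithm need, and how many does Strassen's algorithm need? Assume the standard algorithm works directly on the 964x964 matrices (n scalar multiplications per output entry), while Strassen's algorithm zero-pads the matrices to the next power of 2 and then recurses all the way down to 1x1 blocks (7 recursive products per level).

Matrix multiplication for 964x964 matrices:

Strassen's algorithm requires power-of-2 dimensions. Pad 964x964 to 1024x1024 (next power of 2).

Standard algorithm: 964^3 = 895841344 multiplications
Strassen's algorithm: 7^(log2(1024)) = 7^10 = 282475249 multiplications
Savings: 895841344 - 282475249 = 613366095 multiplications

Standard: 895841344 multiplications (964^3). Strassen: 282475249 multiplications (7^10, after padding to 1024x1024). Strassen reduces 8 recursive multiplications to 7 at each level.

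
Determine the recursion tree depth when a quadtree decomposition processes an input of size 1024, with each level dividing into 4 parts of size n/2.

For divide and conquer with division factor 2:

Problem sizes at each level:
Level 0: 1024
Level 1: 512
Level 2: 256
Level 3: 128
Level 4: 64
Level 5: 32
Level 6: 16
Level 7: 8
Level 8: 4
Level 9: 2
Level 10: 1

The root is level 0 and the size-1 base case is level 10 (the tree spans levels 0 through 10, i.e. 11 levels counting the root), so the depth is the number of divisions: log_2(1024) = 10

The recursion tree depth is log_2(1024) = 10. At each level, the problem size is divided by 2, so it takes 10 divisions to reduce to a base case of size 1. The algorithm makes 4 recursive calls at each level.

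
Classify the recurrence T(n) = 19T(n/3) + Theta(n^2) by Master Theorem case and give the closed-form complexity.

Master Theorem for T(n) = 19T(n/3) + O(n^2):

a = 19, b = 3, c = 2
log_b(a) = log_3(19) = 2.6801

Case 1: c = 2 < log_3(19) = 2.6801
T(n) = O(n^(log_3 19))

For T(n) = 19T(n/3) + O(n^2): log_3(19) = 2.6801. This is Case 1 of the Master Theorem (c < log_b(a), work dominated by leaves), giving O(n^(log_3 19)).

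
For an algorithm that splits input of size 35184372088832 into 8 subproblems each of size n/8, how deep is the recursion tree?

For divide and conquer with division factor 8:

Problem sizes at each level:
Level 0: 35184372088832
Level 1: 4398046511104
Level 2: 549755813888
Level 3: 68719476736
Level 4: 8589934592
Level 5: 1073741824
Level 6: 134217728
Level 7: 16777216
Level 8: 2097152
Level 9: 262144
Level 10: 32768
Level 11: 4096
Level 12: 512
Level 13: 64
Level 14: 8
Level 15: 1

The root is level 0 and the size-1 base case is level 15 (the tree spans levels 0 through 15, i.e. 16 levels counting the root), so the depth is the number of divisions: log_8(35184372088832) = 15

The recursion tree depth is log_8(35184372088832) = 15. At each level, the problem size is divided by 8, so it takes 15 divisions to reduce to a base case of size 1. The algorithm makes 8 recursive calls at each level.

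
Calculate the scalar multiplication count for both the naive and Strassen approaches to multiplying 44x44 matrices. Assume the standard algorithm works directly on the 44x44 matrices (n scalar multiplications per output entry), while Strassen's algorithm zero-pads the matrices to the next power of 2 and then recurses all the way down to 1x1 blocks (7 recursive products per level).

Matrix multiplication for 44x44 matrices:

Strassen's algorithm requires power-of-2 dimensions. Pad 44x44 to 64x64 (next power of 2).

Standard algorithm: 44^3 = 85184 multiplications
Strassen's algorithm: 7^(log2(64)) = 7^6 = 117649 multiplications
Difference: 85184 - 117649 = -32465 (Strassen uses MORE here due to padding overhead — for small or just-over-power-of-2 n, padding can outweigh the per-level savings)

Standard: 85184 multiplications (44^3). Strassen: 117649 multiplications (7^6, after padding to 64x64). Strassen reduces 8 recursive multiplications to 7 at each level.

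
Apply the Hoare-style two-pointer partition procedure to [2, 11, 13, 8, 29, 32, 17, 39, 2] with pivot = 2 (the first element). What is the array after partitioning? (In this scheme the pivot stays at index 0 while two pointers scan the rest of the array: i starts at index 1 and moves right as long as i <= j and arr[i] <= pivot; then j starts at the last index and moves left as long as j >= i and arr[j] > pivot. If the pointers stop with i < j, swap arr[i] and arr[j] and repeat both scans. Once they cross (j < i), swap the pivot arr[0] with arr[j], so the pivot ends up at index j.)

Hoare-style two-pointer partition with pivot = 2:

Initial array: [2, 11, 13, 8, 29, 32, 17, 39, 2]

Pointers start at i = 1, j = 8.
i stops at index 1 (arr[1]=11 > 2), j stops at index 8 (arr[8]=2 <= 2): swap arr[1] and arr[8], array becomes [2, 2, 13, 8, 29, 32, 17, 39, 11]
i ends at 2, j ends at 1: the pointers have crossed (j < i), so scanning stops.

Swap pivot arr[0] with arr[1] to place pivot at position 1: [2, 2, 13, 8, 29, 32, 17, 39, 11]
Pivot position: 1

After partitioning with pivot 2, the array becomes [2, 2, 13, 8, 29, 32, 17, 39, 11]. The pivot is placed at index 1. All elements to the left of the pivot are <= 2, and all elements to the right are > 2.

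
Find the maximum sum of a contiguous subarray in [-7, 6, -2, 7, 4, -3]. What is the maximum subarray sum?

Using Kadane's algorithm on [-7, 6, -2, 7, 4, -3]:

Scanning through the array:
Position 1 (value 6): max_ending_here = 6, max_so_far = 6
Position 2 (value -2): max_ending_here = 4, max_so_far = 6
Position 3 (value 7): max_ending_here = 11, max_so_far = 11
Position 4 (value 4): max_ending_here = 15, max_so_far = 15
Position 5 (value -3): max_ending_here = 12, max_so_far = 15

Maximum subarray: [6, -2, 7, 4]
Maximum sum: 15

The maximum subarray is [6, -2, 7, 4] with sum 15. This subarray runs from index 1 to index 4.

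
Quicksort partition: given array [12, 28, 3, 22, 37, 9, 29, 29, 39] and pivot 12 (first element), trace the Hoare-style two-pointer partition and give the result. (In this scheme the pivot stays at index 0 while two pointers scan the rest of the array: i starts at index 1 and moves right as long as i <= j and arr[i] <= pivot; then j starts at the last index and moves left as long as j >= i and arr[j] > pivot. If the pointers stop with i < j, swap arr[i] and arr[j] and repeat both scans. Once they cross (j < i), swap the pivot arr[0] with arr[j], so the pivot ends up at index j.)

Hoare-style two-pointer partition with pivot = 12:

Initial array: [12, 28, 3, 22, 37, 9, 29, 29, 39]

Pointers start at i = 1, j = 8.
i stops at index 1 (arr[1]=28 > 12), j stops at index 5 (arr[5]=9 <= 12): swap arr[1] and arr[5], array becomes [12, 9, 3, 22, 37, 28, 29, 29, 39]
i ends at 3, j ends at 2: the pointers have crossed (j < i), so scanning stops.

Swap pivot arr[0] with arr[2] to place pivot at position 2: [3, 9, 12, 22, 37, 28, 29, 29, 39]
Pivot position: 2

After partitioning with pivot 12, the array becomes [3, 9, 12, 22, 37, 28, 29, 29, 39]. The pivot is placed at index 2. All elements to the left of the pivot are <= 12, and all elements to the right are > 12.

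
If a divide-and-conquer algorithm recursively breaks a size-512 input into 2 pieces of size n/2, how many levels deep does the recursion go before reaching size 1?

For divide and conquer with division factor 2:

Problem sizes at each level:
Level 0: 512
Level 1: 256
Level 2: 128
Level 3: 64
Level 4: 32
Level 5: 16
Level 6: 8
Level 7: 4
Level 8: 2
Level 9: 1

The root is level 0 and the size-1 base case is level 9 (the tree spans levels 0 through 9, i.e. 10 levels counting the root), so the depth is the number of divisions: log_2(512) = 9

The recursion tree depth is log_2(512) = 9. At each level, the problem size is divided by 2, so it takes 9 divisions to reduce to a base case of size 1. The algorithm makes 2 recursive calls at each level.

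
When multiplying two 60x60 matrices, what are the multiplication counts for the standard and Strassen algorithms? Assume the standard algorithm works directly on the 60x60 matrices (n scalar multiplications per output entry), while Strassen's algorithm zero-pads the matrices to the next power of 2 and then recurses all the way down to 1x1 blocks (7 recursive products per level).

Matrix multiplication for 60x60 matrices:

Strassen's algorithm requires power-of-2 dimensions. Pad 60x60 to 64x64 (next power of 2).

Standard algorithm: 60^3 = 216000 multiplications
Strassen's algorithm: 7^(log2(64)) = 7^6 = 117649 multiplications
Savings: 216000 - 117649 = 98351 multiplications

Standard: 216000 multiplications (60^3). Strassen: 117649 multiplications (7^6, after padding to 64x64). Strassen reduces 8 recursive multiplications to 7 at each level.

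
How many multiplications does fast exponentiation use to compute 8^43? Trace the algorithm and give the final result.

Computing 8^43 by squaring (build up from 8^1; each line after the first costs one multiplication):

8^1 = 8
8^2 = (8^1)^2 = 8^2 = 64
8^4 = (8^2)^2 = 64^2 = 4096
8^5 = 8 * 8^4 = 8 * 4096 = 32768
8^10 = (8^5)^2 = 32768^2 = 1073741824
8^20 = (8^10)^2 = 1073741824^2 = 1152921504606846976
8^21 = 8 * 8^20 = 8 * 1152921504606846976 = 9223372036854775808
8^42 = (8^21)^2 = 9223372036854775808^2 = 85070591730234615865843651857942052864
8^43 = 8 * 8^42 = 8 * 85070591730234615865843651857942052864 = 680564733841876926926749214863536422912

Result: 680564733841876926926749214863536422912
Multiplications needed: 8 (8 lines after 8^1)

8^43 = 680564733841876926926749214863536422912. Using exponentiation by squaring, this requires 8 multiplications. The key idea: if the exponent is even, square the half-power; if odd, multiply by the base once.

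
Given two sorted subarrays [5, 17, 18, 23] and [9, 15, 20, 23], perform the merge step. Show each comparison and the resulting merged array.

Merging process:

Compare 5 vs 9: take 5 from left. Merged: [5]
Compare 17 vs 9: take 9 from right. Merged: [5, 9]
Compare 17 vs 15: take 15 from right. Merged: [5, 9, 15]
Compare 17 vs 20: take 17 from left. Merged: [5, 9, 15, 17]
Compare 18 vs 20: take 18 from left. Merged: [5, 9, 15, 17, 18]
Compare 23 vs 20: take 20 from right. Merged: [5, 9, 15, 17, 18, 20]
Compare 23 vs 23: take 23 from left. Merged: [5, 9, 15, 17, 18, 20, 23]
Append remaining from right: [23]. Merged: [5, 9, 15, 17, 18, 20, 23, 23]

Final merged array: [5, 9, 15, 17, 18, 20, 23, 23]
Total comparisons: 7

The merged array is [5, 9, 15, 17, 18, 20, 23, 23], requiring 7 comparisons. The merge step runs in O(n) time where n is the total number of elements.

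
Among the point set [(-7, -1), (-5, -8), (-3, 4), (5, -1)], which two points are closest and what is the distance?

Computing all pairwise distances among 4 points:

d((-7, -1), (-5, -8)) = 7.2801
d((-7, -1), (-3, 4)) = 6.4031 <-- minimum
d((-7, -1), (5, -1)) = 12.0
d((-5, -8), (-3, 4)) = 12.1655
d((-5, -8), (5, -1)) = 12.2066
d((-3, 4), (5, -1)) = 9.434

Closest pair: (-7, -1) and (-3, 4) with distance 6.4031

The closest pair is (-7, -1) and (-3, 4) with Euclidean distance 6.4031. For 4 points, brute-force pairwise comparison is shown above. For large n, the divide-and-conquer algorithm (sort by x, recurse on halves, check the dividing strip) achieves O(n log n).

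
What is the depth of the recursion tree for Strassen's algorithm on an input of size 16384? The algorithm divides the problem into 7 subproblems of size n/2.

For divide and conquer with division factor 2:

Problem sizes at each level:
Level 0: 16384
Level 1: 8192
Level 2: 4096
Level 3: 2048
Level 4: 1024
Level 5: 512
Level 6: 256
Level 7: 128
Level 8: 64
Level 9: 32
Level 10: 16
Level 11: 8
Level 12: 4
Level 13: 2
Level 14: 1

The root is level 0 and the size-1 base case is level 14 (the tree spans levels 0 through 14, i.e. 15 levels counting the root), so the depth is the number of divisions: log_2(16384) = 14

The recursion tree depth is log_2(16384) = 14. At each level, the problem size is divided by 2, so it takes 14 divisions to reduce to a base case of size 1. The algorithm makes 7 recursive calls at each level.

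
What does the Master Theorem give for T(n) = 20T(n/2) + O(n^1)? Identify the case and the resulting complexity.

Master Theorem for T(n) = 20T(n/2) + O(n^1):

a = 20, b = 2, c = 1
log_b(a) = log_2(20) = 4.3219

Case 1: c = 1 < log_2(20) = 4.3219
T(n) = O(n^(log_2 20))

For T(n) = 20T(n/2) + O(n^1): log_2(20) = 4.3219. This is Case 1 of the Master Theorem (c < log_b(a), work dominated by leaves), giving O(n^(log_2 20)).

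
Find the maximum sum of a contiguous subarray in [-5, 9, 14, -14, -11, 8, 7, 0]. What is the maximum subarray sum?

Using Kadane's algorithm on [-5, 9, 14, -14, -11, 8, 7, 0]:

Scanning through the array:
Position 1 (value 9): max_ending_here = 9, max_so_far = 9
Position 2 (value 14): max_ending_here = 23, max_so_far = 23
Position 3 (value -14): max_ending_here = 9, max_so_far = 23
Position 4 (value -11): max_ending_here = -2, max_so_far = 23
Position 5 (value 8): max_ending_here = 8, max_so_far = 23
Position 6 (value 7): max_ending_here = 15, max_so_far = 23
Position 7 (value 0): max_ending_here = 15, max_so_far = 23

Maximum subarray: [9, 14]
Maximum sum: 23

The maximum subarray is [9, 14] with sum 23. This subarray runs from index 1 to index 2.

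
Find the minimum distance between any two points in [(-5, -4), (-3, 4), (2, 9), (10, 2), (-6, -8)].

Computing all pairwise distances among 5 points:

d((-5, -4), (-3, 4)) = 8.2462
d((-5, -4), (2, 9)) = 14.7648
d((-5, -4), (10, 2)) = 16.1555
d((-5, -4), (-6, -8)) = 4.1231 <-- minimum
d((-3, 4), (2, 9)) = 7.0711
d((-3, 4), (10, 2)) = 13.1529
d((-3, 4), (-6, -8)) = 12.3693
d((2, 9), (10, 2)) = 10.6301
d((2, 9), (-6, -8)) = 18.7883
d((10, 2), (-6, -8)) = 18.868

Closest pair: (-5, -4) and (-6, -8) with distance 4.1231

The closest pair is (-5, -4) and (-6, -8) with Euclidean distance 4.1231. For 5 points, brute-force pairwise comparison is shown above. For large n, the divide-and-conquer algorithm (sort by x, recurse on halves, check the dividing strip) achieves O(n log n).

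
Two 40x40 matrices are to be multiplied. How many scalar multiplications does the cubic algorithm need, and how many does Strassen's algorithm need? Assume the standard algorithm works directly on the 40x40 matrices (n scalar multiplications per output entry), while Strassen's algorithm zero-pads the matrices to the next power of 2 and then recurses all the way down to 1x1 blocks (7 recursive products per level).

Matrix multiplication for 40x40 matrices:

Strassen's algorithm requires power-of-2 dimensions. Pad 40x40 to 64x64 (next power of 2).

Standard algorithm: 40^3 = 64000 multiplications
Strassen's algorithm: 7^(log2(64)) = 7^6 = 117649 multiplications
Difference: 64000 - 117649 = -53649 (Strassen uses MORE here due to padding overhead — for small or just-over-power-of-2 n, padding can outweigh the per-level savings)

Standard: 64000 multiplications (40^3). Strassen: 117649 multiplications (7^6, after padding to 64x64). Strassen reduces 8 recursive multiplications to 7 at each level.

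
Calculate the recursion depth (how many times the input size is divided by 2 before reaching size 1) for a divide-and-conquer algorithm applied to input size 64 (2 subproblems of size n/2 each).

For divide and conquer with division factor 2:

Problem sizes at each level:
Level 0: 64
Level 1: 32
Level 2: 16
Level 3: 8
Level 4: 4
Level 5: 2
Level 6: 1

The root is level 0 and the size-1 base case is level 6 (the tree spans levels 0 through 6, i.e. 7 levels counting the root), so the depth is the number of divisions: log_2(64) = 6

The recursion tree depth is log_2(64) = 6. At each level, the problem size is divided by 2, so it takes 6 divisions to reduce to a base case of size 1. The algorithm makes 2 recursive calls at each level.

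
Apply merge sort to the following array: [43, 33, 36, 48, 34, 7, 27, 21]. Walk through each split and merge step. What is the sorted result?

Merge sort trace:

Split: [43, 33, 36, 48, 34, 7, 27, 21] -> [43, 33, 36, 48] and [34, 7, 27, 21]
  Split: [43, 33, 36, 48] -> [43, 33] and [36, 48]
    Split: [43, 33] -> [43] and [33]
    Merge: [43] + [33] -> [33, 43]
    Split: [36, 48] -> [36] and [48]
    Merge: [36] + [48] -> [36, 48]
  Merge: [33, 43] + [36, 48] -> [33, 36, 43, 48]
  Split: [34, 7, 27, 21] -> [34, 7] and [27, 21]
    Split: [34, 7] -> [34] and [7]
    Merge: [34] + [7] -> [7, 34]
    Split: [27, 21] -> [27] and [21]
    Merge: [27] + [21] -> [21, 27]
  Merge: [7, 34] + [21, 27] -> [7, 21, 27, 34]
Merge: [33, 36, 43, 48] + [7, 21, 27, 34] -> [7, 21, 27, 33, 34, 36, 43, 48]

Final sorted array: [7, 21, 27, 33, 34, 36, 43, 48]

The merge sort proceeds by recursively splitting the array and merging sorted halves.
After all merges, the sorted array is [7, 21, 27, 33, 34, 36, 43, 48].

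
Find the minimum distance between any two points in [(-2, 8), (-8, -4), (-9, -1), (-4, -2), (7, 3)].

Computing all pairwise distances among 5 points:

d((-2, 8), (-8, -4)) = 13.4164
d((-2, 8), (-9, -1)) = 11.4018
d((-2, 8), (-4, -2)) = 10.198
d((-2, 8), (7, 3)) = 10.2956
d((-8, -4), (-9, -1)) = 3.1623 <-- minimum
d((-8, -4), (-4, -2)) = 4.4721
d((-8, -4), (7, 3)) = 16.5529
d((-9, -1), (-4, -2)) = 5.099
d((-9, -1), (7, 3)) = 16.4924
d((-4, -2), (7, 3)) = 12.083

Closest pair: (-8, -4) and (-9, -1) with distance 3.1623

The closest pair is (-8, -4) and (-9, -1) with Euclidean distance 3.1623. For 5 points, brute-force pairwise comparison is shown above. For large n, the divide-and-conquer algorithm (sort by x, recurse on halves, check the dividing strip) achieves O(n log n).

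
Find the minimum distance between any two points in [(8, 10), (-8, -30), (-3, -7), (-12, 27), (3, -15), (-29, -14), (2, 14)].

Computing all pairwise distances among 7 points:

d((8, 10), (-8, -30)) = 43.0813
d((8, 10), (-3, -7)) = 20.2485
d((8, 10), (-12, 27)) = 26.2488
d((8, 10), (3, -15)) = 25.4951
d((8, 10), (-29, -14)) = 44.1022
d((8, 10), (2, 14)) = 7.2111 <-- minimum
d((-8, -30), (-3, -7)) = 23.5372
d((-8, -30), (-12, 27)) = 57.1402
d((-8, -30), (3, -15)) = 18.6011
d((-8, -30), (-29, -14)) = 26.4008
d((-8, -30), (2, 14)) = 45.1221
d((-3, -7), (-12, 27)) = 35.171
d((-3, -7), (3, -15)) = 10.0
d((-3, -7), (-29, -14)) = 26.9258
d((-3, -7), (2, 14)) = 21.587
d((-12, 27), (3, -15)) = 44.5982
d((-12, 27), (-29, -14)) = 44.3847
d((-12, 27), (2, 14)) = 19.105
d((3, -15), (-29, -14)) = 32.0156
d((3, -15), (2, 14)) = 29.0172
d((-29, -14), (2, 14)) = 41.7732

Closest pair: (8, 10) and (2, 14) with distance 7.2111

The closest pair is (8, 10) and (2, 14) with Euclidean distance 7.2111. For 7 points, brute-force pairwise comparison is shown above. For large n, the divide-and-conquer algorithm (sort by x, recurse on halves, check the dividing strip) achieves O(n log n).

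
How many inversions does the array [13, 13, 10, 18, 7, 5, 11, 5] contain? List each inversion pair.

Finding inversions in [13, 13, 10, 18, 7, 5, 11, 5]:

(0, 2): arr[0]=13 > arr[2]=10
(0, 4): arr[0]=13 > arr[4]=7
(0, 5): arr[0]=13 > arr[5]=5
(0, 6): arr[0]=13 > arr[6]=11
(0, 7): arr[0]=13 > arr[7]=5
(1, 2): arr[1]=13 > arr[2]=10
(1, 4): arr[1]=13 > arr[4]=7
(1, 5): arr[1]=13 > arr[5]=5
(1, 6): arr[1]=13 > arr[6]=11
(1, 7): arr[1]=13 > arr[7]=5
(2, 4): arr[2]=10 > arr[4]=7
(2, 5): arr[2]=10 > arr[5]=5
(2, 7): arr[2]=10 > arr[7]=5
(3, 4): arr[3]=18 > arr[4]=7
(3, 5): arr[3]=18 > arr[5]=5
(3, 6): arr[3]=18 > arr[6]=11
(3, 7): arr[3]=18 > arr[7]=5
(4, 5): arr[4]=7 > arr[5]=5
(4, 7): arr[4]=7 > arr[7]=5
(6, 7): arr[6]=11 > arr[7]=5

Total inversions: 20

The array has 20 inversion(s): (0,2), (0,4), (0,5), (0,6), (0,7), (1,2), (1,4), (1,5), (1,6), (1,7), (2,4), (2,5), (2,7), (3,4), (3,5), (3,6), (3,7), (4,5), (4,7), (6,7). Each pair (i,j) satisfies i < j and arr[i] > arr[j].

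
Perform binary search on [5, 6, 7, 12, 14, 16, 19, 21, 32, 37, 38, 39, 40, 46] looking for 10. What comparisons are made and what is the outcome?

Binary search for 10 in [5, 6, 7, 12, 14, 16, 19, 21, 32, 37, 38, 39, 40, 46]:

lo=0, hi=13, mid=6, arr[mid]=19 -> 19 > 10, search left half
lo=0, hi=5, mid=2, arr[mid]=7 -> 7 < 10, search right half
lo=3, hi=5, mid=4, arr[mid]=14 -> 14 > 10, search left half
lo=3, hi=3, mid=3, arr[mid]=12 -> 12 > 10, search left half
lo=3 > hi=2, target 10 not found

Binary search determines that 10 is not in the array after 4 comparisons. The search space was exhausted without finding the target.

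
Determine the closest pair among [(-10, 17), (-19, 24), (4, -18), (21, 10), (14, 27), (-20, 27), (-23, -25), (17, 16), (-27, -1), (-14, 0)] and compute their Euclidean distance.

Computing all pairwise distances among 10 points:

d((-10, 17), (-19, 24)) = 11.4018
d((-10, 17), (4, -18)) = 37.6962
d((-10, 17), (21, 10)) = 31.7805
d((-10, 17), (14, 27)) = 26.0
d((-10, 17), (-20, 27)) = 14.1421
d((-10, 17), (-23, -25)) = 43.9659
d((-10, 17), (17, 16)) = 27.0185
d((-10, 17), (-27, -1)) = 24.7588
d((-10, 17), (-14, 0)) = 17.4642
d((-19, 24), (4, -18)) = 47.8853
d((-19, 24), (21, 10)) = 42.3792
d((-19, 24), (14, 27)) = 33.1361
d((-19, 24), (-20, 27)) = 3.1623 <-- minimum
d((-19, 24), (-23, -25)) = 49.163
d((-19, 24), (17, 16)) = 36.8782
d((-19, 24), (-27, -1)) = 26.2488
d((-19, 24), (-14, 0)) = 24.5153
d((4, -18), (21, 10)) = 32.7567
d((4, -18), (14, 27)) = 46.0977
d((4, -18), (-20, 27)) = 51.0
d((4, -18), (-23, -25)) = 27.8927
d((4, -18), (17, 16)) = 36.4005
d((4, -18), (-27, -1)) = 35.3553
d((4, -18), (-14, 0)) = 25.4558
d((21, 10), (14, 27)) = 18.3848
d((21, 10), (-20, 27)) = 44.3847
d((21, 10), (-23, -25)) = 56.2228
d((21, 10), (17, 16)) = 7.2111
d((21, 10), (-27, -1)) = 49.2443
d((21, 10), (-14, 0)) = 36.4005
d((14, 27), (-20, 27)) = 34.0
d((14, 27), (-23, -25)) = 63.8201
d((14, 27), (17, 16)) = 11.4018
d((14, 27), (-27, -1)) = 49.6488
d((14, 27), (-14, 0)) = 38.8973
d((-20, 27), (-23, -25)) = 52.0865
d((-20, 27), (17, 16)) = 38.6005
d((-20, 27), (-27, -1)) = 28.8617
d((-20, 27), (-14, 0)) = 27.6586
d((-23, -25), (17, 16)) = 57.28
d((-23, -25), (-27, -1)) = 24.3311
d((-23, -25), (-14, 0)) = 26.5707
d((17, 16), (-27, -1)) = 47.1699
d((17, 16), (-14, 0)) = 34.8855
d((-27, -1), (-14, 0)) = 13.0384

Closest pair: (-19, 24) and (-20, 27) with distance 3.1623

The closest pair is (-19, 24) and (-20, 27) with Euclidean distance 3.1623. For 10 points, brute-force pairwise comparison is shown above. For large n, the divide-and-conquer algorithm (sort by x, recurse on halves, check the dividing strip) achieves O(n log n).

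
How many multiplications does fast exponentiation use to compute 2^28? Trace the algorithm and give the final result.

Computing 2^28 by squaring (build up from 2^1; each line after the first costs one multiplication):

2^1 = 2
2^2 = (2^1)^2 = 2^2 = 4
2^3 = 2 * 2^2 = 2 * 4 = 8
2^6 = (2^3)^2 = 8^2 = 64
2^7 = 2 * 2^6 = 2 * 64 = 128
2^14 = (2^7)^2 = 128^2 = 16384
2^28 = (2^14)^2 = 16384^2 = 268435456

Result: 268435456
Multiplications needed: 6 (6 lines after 2^1)

2^28 = 268435456. Using exponentiation by squaring, this requires 6 multiplications. The key idea: if the exponent is even, square the half-power; if odd, multiply by the base once.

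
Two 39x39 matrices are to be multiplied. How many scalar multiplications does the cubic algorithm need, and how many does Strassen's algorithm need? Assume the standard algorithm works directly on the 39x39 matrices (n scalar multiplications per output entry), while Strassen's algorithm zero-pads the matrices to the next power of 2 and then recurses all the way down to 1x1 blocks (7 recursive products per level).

Matrix multiplication for 39x39 matrices:

Strassen's algorithm requires power-of-2 dimensions. Pad 39x39 to 64x64 (next power of 2).

Standard algorithm: 39^3 = 59319 multiplications
Strassen's algorithm: 7^(log2(64)) = 7^6 = 117649 multiplications
Difference: 59319 - 117649 = -58330 (Strassen uses MORE here due to padding overhead — for small or just-over-power-of-2 n, padding can outweigh the per-level savings)

Standard: 59319 multiplications (39^3). Strassen: 117649 multiplications (7^6, after padding to 64x64). Strassen reduces 8 recursive multiplications to 7 at each level.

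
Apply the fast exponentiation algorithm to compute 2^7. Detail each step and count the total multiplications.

Computing 2^7 by squaring (build up from 2^1; each line after the first costs one multiplication):

2^1 = 2
2^2 = (2^1)^2 = 2^2 = 4
2^3 = 2 * 2^2 = 2 * 4 = 8
2^6 = (2^3)^2 = 8^2 = 64
2^7 = 2 * 2^6 = 2 * 64 = 128

Result: 128
Multiplications needed: 4 (4 lines after 2^1)

2^7 = 128. Using exponentiation by squaring, this requires 4 multiplications. The key idea: if the exponent is even, square the half-power; if odd, multiply by the base once.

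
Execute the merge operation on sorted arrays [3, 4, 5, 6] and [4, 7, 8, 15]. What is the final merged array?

Merging process:

Compare 3 vs 4: take 3 from left. Merged: [3]
Compare 4 vs 4: take 4 from left. Merged: [3, 4]
Compare 5 vs 4: take 4 from right. Merged: [3, 4, 4]
Compare 5 vs 7: take 5 from left. Merged: [3, 4, 4, 5]
Compare 6 vs 7: take 6 from left. Merged: [3, 4, 4, 5, 6]
Append remaining from right: [7, 8, 15]. Merged: [3, 4, 4, 5, 6, 7, 8, 15]

Final merged array: [3, 4, 4, 5, 6, 7, 8, 15]
Total comparisons: 5

The merged array is [3, 4, 4, 5, 6, 7, 8, 15], requiring 5 comparisons. The merge step runs in O(n) time where n is the total number of elements.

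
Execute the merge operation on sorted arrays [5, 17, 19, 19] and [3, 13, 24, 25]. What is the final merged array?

Merging process:

Compare 5 vs 3: take 3 from right. Merged: [3]
Compare 5 vs 13: take 5 from left. Merged: [3, 5]
Compare 17 vs 13: take 13 from right. Merged: [3, 5, 13]
Compare 17 vs 24: take 17 from left. Merged: [3, 5, 13, 17]
Compare 19 vs 24: take 19 from left. Merged: [3, 5, 13, 17, 19]
Compare 19 vs 24: take 19 from left. Merged: [3, 5, 13, 17, 19, 19]
Append remaining from right: [24, 25]. Merged: [3, 5, 13, 17, 19, 19, 24, 25]

Final merged array: [3, 5, 13, 17, 19, 19, 24, 25]
Total comparisons: 6

The merged array is [3, 5, 13, 17, 19, 19, 24, 25], requiring 6 comparisons. The merge step runs in O(n) time where n is the total number of elements.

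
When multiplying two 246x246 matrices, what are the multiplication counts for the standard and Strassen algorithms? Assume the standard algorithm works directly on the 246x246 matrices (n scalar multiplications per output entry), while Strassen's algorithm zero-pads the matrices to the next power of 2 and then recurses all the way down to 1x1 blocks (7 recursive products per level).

Matrix multiplication for 246x246 matrices:

Strassen's algorithm requires power-of-2 dimensions. Pad 246x246 to 256x256 (next power of 2).

Standard algorithm: 246^3 = 14886936 multiplications
Strassen's algorithm: 7^(log2(256)) = 7^8 = 5764801 multiplications
Savings: 14886936 - 5764801 = 9122135 multiplications

Standard: 14886936 multiplications (246^3). Strassen: 5764801 multiplications (7^8, after padding to 256x256). Strassen reduces 8 recursive multiplications to 7 at each level.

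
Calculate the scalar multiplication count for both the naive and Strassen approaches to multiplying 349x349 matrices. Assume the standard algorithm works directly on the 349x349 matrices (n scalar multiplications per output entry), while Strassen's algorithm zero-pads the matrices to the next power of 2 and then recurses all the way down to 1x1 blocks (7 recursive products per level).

Matrix multiplication for 349x349 matrices:

Strassen's algorithm requires power-of-2 dimensions. Pad 349x349 to 512x512 (next power of 2).

Standard algorithm: 349^3 = 42508549 multiplications
Strassen's algorithm: 7^(log2(512)) = 7^9 = 40353607 multiplications
Savings: 42508549 - 40353607 = 2154942 multiplications

Standard: 42508549 multiplications (349^3). Strassen: 40353607 multiplications (7^9, after padding to 512x512). Strassen reduces 8 recursive multiplications to 7 at each level.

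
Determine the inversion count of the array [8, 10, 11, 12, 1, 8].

Finding inversions in [8, 10, 11, 12, 1, 8]:

(0, 4): arr[0]=8 > arr[4]=1
(1, 4): arr[1]=10 > arr[4]=1
(1, 5): arr[1]=10 > arr[5]=8
(2, 4): arr[2]=11 > arr[4]=1
(2, 5): arr[2]=11 > arr[5]=8
(3, 4): arr[3]=12 > arr[4]=1
(3, 5): arr[3]=12 > arr[5]=8

Total inversions: 7

The array has 7 inversion(s): (0,4), (1,4), (1,5), (2,4), (2,5), (3,4), (3,5). Each pair (i,j) satisfies i < j and arr[i] > arr[j].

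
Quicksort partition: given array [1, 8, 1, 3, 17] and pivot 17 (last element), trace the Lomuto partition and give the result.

Lomuto partition with pivot = 17:

Initial array: [1, 8, 1, 3, 17]

arr[0]=1 <= 17: swap with position 0, array becomes [1, 8, 1, 3, 17]
arr[1]=8 <= 17: swap with position 1, array becomes [1, 8, 1, 3, 17]
arr[2]=1 <= 17: swap with position 2, array becomes [1, 8, 1, 3, 17]
arr[3]=3 <= 17: swap with position 3, array becomes [1, 8, 1, 3, 17]

Place pivot at position 4: [1, 8, 1, 3, 17]
Pivot position: 4

After partitioning with pivot 17, the array becomes [1, 8, 1, 3, 17]. The pivot is placed at index 4. All elements to the left of the pivot are <= 17, and all elements to the right are > 17.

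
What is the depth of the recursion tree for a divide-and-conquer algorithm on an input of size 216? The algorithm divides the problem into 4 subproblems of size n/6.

For divide and conquer with division factor 6:

Problem sizes at each level:
Level 0: 216
Level 1: 36
Level 2: 6
Level 3: 1

The root is level 0 and the size-1 base case is level 3 (the tree spans levels 0 through 3, i.e. 4 levels counting the root), so the depth is the number of divisions: log_6(216) = 3

The recursion tree depth is log_6(216) = 3. At each level, the problem size is divided by 6, so it takes 3 divisions to reduce to a base case of size 1. The algorithm makes 4 recursive calls at each level.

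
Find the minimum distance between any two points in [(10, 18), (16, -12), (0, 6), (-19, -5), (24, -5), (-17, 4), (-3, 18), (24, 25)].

Computing all pairwise distances among 8 points:

d((10, 18), (16, -12)) = 30.5941
d((10, 18), (0, 6)) = 15.6205
d((10, 18), (-19, -5)) = 37.0135
d((10, 18), (24, -5)) = 26.9258
d((10, 18), (-17, 4)) = 30.4138
d((10, 18), (-3, 18)) = 13.0
d((10, 18), (24, 25)) = 15.6525
d((16, -12), (0, 6)) = 24.0832
d((16, -12), (-19, -5)) = 35.6931
d((16, -12), (24, -5)) = 10.6301
d((16, -12), (-17, 4)) = 36.6742
d((16, -12), (-3, 18)) = 35.5106
d((16, -12), (24, 25)) = 37.855
d((0, 6), (-19, -5)) = 21.9545
d((0, 6), (24, -5)) = 26.4008
d((0, 6), (-17, 4)) = 17.1172
d((0, 6), (-3, 18)) = 12.3693
d((0, 6), (24, 25)) = 30.6105
d((-19, -5), (24, -5)) = 43.0
d((-19, -5), (-17, 4)) = 9.2195 <-- minimum
d((-19, -5), (-3, 18)) = 28.0179
d((-19, -5), (24, 25)) = 52.4309
d((24, -5), (-17, 4)) = 41.9762
d((24, -5), (-3, 18)) = 35.4683
d((24, -5), (24, 25)) = 30.0
d((-17, 4), (-3, 18)) = 19.799
d((-17, 4), (24, 25)) = 46.0652
d((-3, 18), (24, 25)) = 27.8927

Closest pair: (-19, -5) and (-17, 4) with distance 9.2195

The closest pair is (-19, -5) and (-17, 4) with Euclidean distance 9.2195. For 8 points, brute-force pairwise comparison is shown above. For large n, the divide-and-conquer algorithm (sort by x, recurse on halves, check the dividing strip) achieves O(n log n).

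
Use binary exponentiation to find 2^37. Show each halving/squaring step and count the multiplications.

Computing 2^37 by squaring (build up from 2^1; each line after the first costs one multiplication):

2^1 = 2
2^2 = (2^1)^2 = 2^2 = 4
2^4 = (2^2)^2 = 4^2 = 16
2^8 = (2^4)^2 = 16^2 = 256
2^9 = 2 * 2^8 = 2 * 256 = 512
2^18 = (2^9)^2 = 512^2 = 262144
2^36 = (2^18)^2 = 262144^2 = 68719476736
2^37 = 2 * 2^36 = 2 * 68719476736 = 137438953472

Result: 137438953472
Multiplications needed: 7 (7 lines after 2^1)

2^37 = 137438953472. Using exponentiation by squaring, this requires 7 multiplications. The key idea: if the exponent is even, square the half-power; if odd, multiply by the base once.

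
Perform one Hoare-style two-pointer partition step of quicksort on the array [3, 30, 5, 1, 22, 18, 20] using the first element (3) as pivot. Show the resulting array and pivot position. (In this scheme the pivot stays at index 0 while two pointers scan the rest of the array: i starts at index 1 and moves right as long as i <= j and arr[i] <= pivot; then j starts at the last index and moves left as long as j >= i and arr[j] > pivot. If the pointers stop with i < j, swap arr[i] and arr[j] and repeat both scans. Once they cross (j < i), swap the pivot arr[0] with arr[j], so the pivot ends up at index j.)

Hoare-style two-pointer partition with pivot = 3:

Initial array: [3, 30, 5, 1, 22, 18, 20]

Pointers start at i = 1, j = 6.
i stops at index 1 (arr[1]=30 > 3), j stops at index 3 (arr[3]=1 <= 3): swap arr[1] and arr[3], array becomes [3, 1, 5, 30, 22, 18, 20]
i ends at 2, j ends at 1: the pointers have crossed (j < i), so scanning stops.

Swap pivot arr[0] with arr[1] to place pivot at position 1: [1, 3, 5, 30, 22, 18, 20]
Pivot position: 1

After partitioning with pivot 3, the array becomes [1, 3, 5, 30, 22, 18, 20]. The pivot is placed at index 1. All elements to the left of the pivot are <= 3, and all elements to the right are > 3.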